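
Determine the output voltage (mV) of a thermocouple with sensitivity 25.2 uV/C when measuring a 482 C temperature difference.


The thermocouple output V = sensitivity * dT.
V = 25.2 uV/C * 482 C
V = 12146.4 uV
V = 12.146 mV

12.146 mV


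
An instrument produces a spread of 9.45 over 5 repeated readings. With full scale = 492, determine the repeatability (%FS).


Repeatability = (spread / full scale) * 100%.
R = (9.45 / 492) * 100
R = 1.921 %FS

1.921 %FS


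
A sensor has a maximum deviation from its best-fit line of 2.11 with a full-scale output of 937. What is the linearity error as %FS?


Linearity error = (max deviation / full scale) * 100%.
Linearity = (2.11 / 937) * 100
Linearity = 0.225 %FS

0.225 %FS


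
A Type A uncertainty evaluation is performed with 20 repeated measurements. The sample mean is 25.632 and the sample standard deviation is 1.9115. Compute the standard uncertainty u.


The standard uncertainty for Type A evaluation is u = s / sqrt(n).
u = 1.9115 / sqrt(20)
u = 1.9115 / 4.4721
u = 0.4274

0.4274


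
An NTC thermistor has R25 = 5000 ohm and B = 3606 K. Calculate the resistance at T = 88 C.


NTC thermistor equation: Rt = R25 * exp(B * (1/T - 1/T25)).
T in Kelvin: 361.15 K, T25 = 298.15 K
1/T - 1/T25 = 1/361.15 - 1/298.15 = -0.00058508
B * (1/T - 1/T25) = 3606 * -0.00058508 = -2.1098
Rt = 5000 * exp(-2.1098) = 606.3 ohm

606.3 ohm


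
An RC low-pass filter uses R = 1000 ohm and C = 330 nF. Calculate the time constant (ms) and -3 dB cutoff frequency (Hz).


Time constant: tau = R * C.
tau = 1000 * 3.30e-07 = 0.00033 s
tau = 0.33 ms
Cutoff frequency: fc = 1 / (2*pi*R*C).
fc = 1 / (2*pi*0.00033) = 482.29 Hz

tau = 0.33 ms, fc = 482.29 Hz


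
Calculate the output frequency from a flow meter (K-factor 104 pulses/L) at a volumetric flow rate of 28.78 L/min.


Frequency = K * Q / 60 (converting L/min to L/s).
f = 104 * 28.78 / 60
f = 2993.12 / 60
f = 49.89 Hz

49.89 Hz


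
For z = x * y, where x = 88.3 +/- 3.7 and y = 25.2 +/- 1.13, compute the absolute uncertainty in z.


For a product z = x*y, the relative uncertainty is:
uz/z = sqrt((ux/x)^2 + (uy/y)^2)
Relative uncertainties: ux/x = 3.7/88.3 = 0.041903
uy/y = 1.13/25.2 = 0.044841
z = 88.3 * 25.2 = 2225.2
uz = 2225.2 * sqrt(0.041903^2 + 0.044841^2) = 136.563

136.563


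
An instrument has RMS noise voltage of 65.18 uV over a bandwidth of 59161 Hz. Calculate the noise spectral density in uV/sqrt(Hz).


Noise spectral density = Vrms / sqrt(BW).
NSD = 65.18 / sqrt(59161)
NSD = 65.18 / 243.2303
NSD = 0.268 uV/sqrt(Hz)

0.268 uV/sqrt(Hz)


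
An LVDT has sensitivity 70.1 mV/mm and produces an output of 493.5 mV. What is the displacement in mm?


Displacement = Vout / sensitivity.
d = 493.5 / 70.1
d = 7.04 mm

7.04 mm


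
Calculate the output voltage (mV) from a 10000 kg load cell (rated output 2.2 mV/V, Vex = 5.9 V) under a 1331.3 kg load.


Vout = rated_output * Vex * (load / capacity).
Vout = 2.2 * 5.9 * (1331.3 / 10000)
Vout = 2.2 * 5.9 * 0.13313
Vout = 1.728 mV

1.728 mV


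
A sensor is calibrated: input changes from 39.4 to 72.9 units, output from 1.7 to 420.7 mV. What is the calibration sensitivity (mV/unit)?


Sensitivity = (y2 - y1) / (x2 - x1).
S = (420.7 - 1.7) / (72.9 - 39.4)
S = 419.0 / 33.5
S = 12.5075 mV/unit

12.5075 mV/unit


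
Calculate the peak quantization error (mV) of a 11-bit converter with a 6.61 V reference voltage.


The maximum quantization error is +/- LSB/2.
LSB = Vref / 2^n = 6.61 / 2048 = 0.00322754 V
Max error = LSB / 2 = 0.00322754 / 2 = 0.00161377 V
Max error = 1.6138 mV

1.6138 mV


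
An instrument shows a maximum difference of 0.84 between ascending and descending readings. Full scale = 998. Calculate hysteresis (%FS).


Hysteresis = (max difference / full scale) * 100%.
H = (0.84 / 998) * 100
H = 0.084 %FS

0.084 %FS


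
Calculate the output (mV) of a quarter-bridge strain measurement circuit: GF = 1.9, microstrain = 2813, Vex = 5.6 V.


Quarter bridge output: Vout = (GF * epsilon * Vex) / 4.
Vout = (1.9 * 2813e-6 * 5.6) / 4
Vout = 0.02993032 / 4 V
Vout = 0.00748258 V = 7.4826 mV

7.4826 mV


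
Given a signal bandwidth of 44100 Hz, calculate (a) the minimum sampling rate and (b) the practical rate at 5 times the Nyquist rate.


By Nyquist theorem, fs_min = 2 * fmax.
fs_min = 2 * 44100 = 88200 Hz
Practical rate = 5 * fs_min = 5 * 88200 = 441000 Hz

fs_min = 88200 Hz, fs_practical = 441000 Hz


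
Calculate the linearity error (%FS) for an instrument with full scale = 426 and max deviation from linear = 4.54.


Linearity error = (max deviation / full scale) * 100%.
Linearity = (4.54 / 426) * 100
Linearity = 1.066 %FS

1.066 %FS


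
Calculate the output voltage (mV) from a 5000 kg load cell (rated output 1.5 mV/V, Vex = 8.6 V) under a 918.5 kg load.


Vout = rated_output * Vex * (load / capacity).
Vout = 1.5 * 8.6 * (918.5 / 5000)
Vout = 1.5 * 8.6 * 0.1837
Vout = 2.37 mV

2.37 mV


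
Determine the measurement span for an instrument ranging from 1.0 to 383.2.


Span = upper range - lower range.
Span = 383.2 - (1.0)
Span = 382.2

382.2


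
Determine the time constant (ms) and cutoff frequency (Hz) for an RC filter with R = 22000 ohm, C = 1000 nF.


Time constant: tau = R * C.
tau = 22000 * 1.00e-06 = 0.022 s
tau = 22.0 ms
Cutoff frequency: fc = 1 / (2*pi*R*C).
fc = 1 / (2*pi*0.022) = 7.23 Hz

tau = 22.0 ms, fc = 7.23 Hz


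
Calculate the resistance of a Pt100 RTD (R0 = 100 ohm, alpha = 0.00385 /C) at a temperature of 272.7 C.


The RTD equation: Rt = R0 * (1 + alpha * T).
Rt = 100 * (1 + 0.00385 * 272.7)
Rt = 100 * (1 + 1.049895)
Rt = 100 * 2.049895
Rt = 204.99 ohm

204.99 ohm


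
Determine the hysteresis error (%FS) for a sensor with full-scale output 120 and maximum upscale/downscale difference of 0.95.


Hysteresis = (max difference / full scale) * 100%.
H = (0.95 / 120) * 100
H = 0.792 %FS

0.792 %FS


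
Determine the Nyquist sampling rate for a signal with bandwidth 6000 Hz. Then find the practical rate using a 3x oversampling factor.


By Nyquist theorem, fs_min = 2 * fmax.
fs_min = 2 * 6000 = 12000 Hz
Practical rate = 3 * fs_min = 3 * 12000 = 36000 Hz

fs_min = 12000 Hz, fs_practical = 36000 Hz


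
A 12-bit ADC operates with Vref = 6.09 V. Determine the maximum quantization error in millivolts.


The maximum quantization error is +/- LSB/2.
LSB = Vref / 2^n = 6.09 / 4096 = 0.00148682 V
Max error = LSB / 2 = 0.00148682 / 2 = 0.00074341 V
Max error = 0.7434 mV

0.7434 mV


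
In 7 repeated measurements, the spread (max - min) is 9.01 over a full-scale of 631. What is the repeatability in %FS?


Repeatability = (spread / full scale) * 100%.
R = (9.01 / 631) * 100
R = 1.428 %FS

1.428 %FS


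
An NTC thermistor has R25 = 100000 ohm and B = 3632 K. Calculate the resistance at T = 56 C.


NTC thermistor equation: Rt = R25 * exp(B * (1/T - 1/T25)).
T in Kelvin: 329.15 K, T25 = 298.15 K
1/T - 1/T25 = 1/329.15 - 1/298.15 = -0.00031589
B * (1/T - 1/T25) = 3632 * -0.00031589 = -1.1473
Rt = 100000 * exp(-1.1473) = 31749.1 ohm

31749.1 ohm


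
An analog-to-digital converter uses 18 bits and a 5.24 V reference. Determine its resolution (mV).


The resolution (LSB) of an ADC is Vref / 2^n.
LSB = 5.24 / 2^18
LSB = 5.24 / 262144
LSB = 1.999e-05 V = 0.01998901 mV

0.01998901 mV


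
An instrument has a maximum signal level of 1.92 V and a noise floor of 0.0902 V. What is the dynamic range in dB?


Dynamic range = 20 * log10(Vmax / Vnoise).
DR = 20 * log10(1.92 / 0.0902)
DR = 20 * log10(21.29)
DR = 26.56 dB

26.56 dB


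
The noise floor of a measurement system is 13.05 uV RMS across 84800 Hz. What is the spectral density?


Noise spectral density = Vrms / sqrt(BW).
NSD = 13.05 / sqrt(84800)
NSD = 13.05 / 291.2044
NSD = 0.0448 uV/sqrt(Hz)

0.0448 uV/sqrt(Hz)


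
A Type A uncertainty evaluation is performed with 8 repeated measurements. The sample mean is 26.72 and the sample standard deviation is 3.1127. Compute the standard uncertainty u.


The standard uncertainty for Type A evaluation is u = s / sqrt(n).
u = 3.1127 / sqrt(8)
u = 3.1127 / 2.8284
u = 1.1005

1.1005


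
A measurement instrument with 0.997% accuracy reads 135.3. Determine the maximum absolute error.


Absolute error = (accuracy% / 100) * reading.
Error = (0.997 / 100) * 135.3
Error = 0.00997 * 135.3
Error = 1.3489

1.3489


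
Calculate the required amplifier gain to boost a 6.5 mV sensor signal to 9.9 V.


Gain = Vout / Vin (converting to same units).
G = 9.9 V / 6.5 mV
G = 9900.0 mV / 6.5 mV
G = 1523.08

1523.08


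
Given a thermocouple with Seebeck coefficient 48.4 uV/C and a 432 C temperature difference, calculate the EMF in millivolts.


The thermocouple output V = sensitivity * dT.
V = 48.4 uV/C * 432 C
V = 20908.8 uV
V = 20.909 mV

20.909 mV


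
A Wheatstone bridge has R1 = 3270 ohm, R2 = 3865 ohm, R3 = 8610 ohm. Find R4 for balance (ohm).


At balance: R1*R4 = R2*R3, so R4 = R2*R3/R1.
R4 = 3865 * 8610 / 3270
R4 = 33277650 / 3270
R4 = 10176.65 ohm

10176.65 ohm


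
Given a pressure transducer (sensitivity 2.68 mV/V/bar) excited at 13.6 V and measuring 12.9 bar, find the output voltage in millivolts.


Output = sensitivity * Vex * P.
Vout = 2.68 * 13.6 * 12.9
Vout = 36.448 * 12.9
Vout = 470.18 mV

470.18 mV


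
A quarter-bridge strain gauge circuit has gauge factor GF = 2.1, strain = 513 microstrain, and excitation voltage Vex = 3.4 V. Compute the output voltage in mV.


Quarter bridge output: Vout = (GF * epsilon * Vex) / 4.
Vout = (2.1 * 513e-6 * 3.4) / 4
Vout = 0.00366282 / 4 V
Vout = 0.0009157 V = 0.9157 mV

0.9157 mV


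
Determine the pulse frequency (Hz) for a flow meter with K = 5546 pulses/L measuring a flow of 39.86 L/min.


Frequency = K * Q / 60 (converting L/min to L/s).
f = 5546 * 39.86 / 60
f = 221063.56 / 60
f = 3684.39 Hz

3684.39 Hz


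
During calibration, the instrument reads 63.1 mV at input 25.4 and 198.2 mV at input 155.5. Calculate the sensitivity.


Sensitivity = (y2 - y1) / (x2 - x1).
S = (198.2 - 63.1) / (155.5 - 25.4)
S = 135.1 / 130.1
S = 1.0384 mV/unit

1.0384 mV/unit


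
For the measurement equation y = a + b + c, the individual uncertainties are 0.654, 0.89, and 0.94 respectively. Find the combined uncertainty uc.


For a sum of independent quantities, uc = sqrt(u1^2 + u2^2 + u3^2).
uc = sqrt(0.654^2 + 0.89^2 + 0.94^2)
uc = sqrt(0.427716 + 0.7921 + 0.8836)
uc = 1.4503

1.4503


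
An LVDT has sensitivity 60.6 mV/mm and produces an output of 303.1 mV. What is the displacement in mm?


Displacement = Vout / sensitivity.
d = 303.1 / 60.6
d = 5.002 mm

5.002 mm


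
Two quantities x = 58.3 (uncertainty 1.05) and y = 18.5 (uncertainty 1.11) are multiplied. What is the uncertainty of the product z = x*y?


For a product z = x*y, the relative uncertainty is:
uz/z = sqrt((ux/x)^2 + (uy/y)^2)
Relative uncertainties: ux/x = 1.05/58.3 = 0.01801
uy/y = 1.11/18.5 = 0.06
z = 58.3 * 18.5 = 1078.5
uz = 1078.5 * sqrt(0.01801^2 + 0.06^2) = 67.566

67.566


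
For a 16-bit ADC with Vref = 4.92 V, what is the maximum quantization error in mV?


The maximum quantization error is +/- LSB/2.
LSB = Vref / 2^n = 4.92 / 65536 = 7.507e-05 V
Max error = LSB / 2 = 7.507e-05 / 2 = 3.754e-05 V
Max error = 0.0375 mV

0.0375 mV


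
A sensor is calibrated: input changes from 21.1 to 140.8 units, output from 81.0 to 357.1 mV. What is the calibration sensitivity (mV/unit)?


Sensitivity = (y2 - y1) / (x2 - x1).
S = (357.1 - 81.0) / (140.8 - 21.1)
S = 276.1 / 119.7
S = 2.3066 mV/unit

2.3066 mV/unit


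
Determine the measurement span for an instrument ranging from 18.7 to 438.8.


Span = upper range - lower range.
Span = 438.8 - (18.7)
Span = 420.1

420.1


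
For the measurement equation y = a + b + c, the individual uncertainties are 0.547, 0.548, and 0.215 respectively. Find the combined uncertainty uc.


For a sum of independent quantities, uc = sqrt(u1^2 + u2^2 + u3^2).
uc = sqrt(0.547^2 + 0.548^2 + 0.215^2)
uc = sqrt(0.299209 + 0.300304 + 0.046225)
uc = 0.8036

0.8036


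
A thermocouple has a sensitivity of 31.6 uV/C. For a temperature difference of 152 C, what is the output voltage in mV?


The thermocouple output V = sensitivity * dT.
V = 31.6 uV/C * 152 C
V = 4803.2 uV
V = 4.803 mV

4.803 mV


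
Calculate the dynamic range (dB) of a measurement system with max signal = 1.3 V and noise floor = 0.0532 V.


Dynamic range = 20 * log10(Vmax / Vnoise).
DR = 20 * log10(1.3 / 0.0532)
DR = 20 * log10(24.44)
DR = 27.76 dB

27.76 dB


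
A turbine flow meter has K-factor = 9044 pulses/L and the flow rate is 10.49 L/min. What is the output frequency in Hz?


Frequency = K * Q / 60 (converting L/min to L/s).
f = 9044 * 10.49 / 60
f = 94871.56 / 60
f = 1581.19 Hz

1581.19 Hz


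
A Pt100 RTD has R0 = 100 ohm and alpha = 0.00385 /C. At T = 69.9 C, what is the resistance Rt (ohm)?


The RTD equation: Rt = R0 * (1 + alpha * T).
Rt = 100 * (1 + 0.00385 * 69.9)
Rt = 100 * (1 + 0.269115)
Rt = 100 * 1.269115
Rt = 126.912 ohm

126.912 ohm


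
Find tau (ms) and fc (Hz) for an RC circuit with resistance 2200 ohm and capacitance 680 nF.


Time constant: tau = R * C.
tau = 2200 * 6.80e-07 = 0.001496 s
tau = 1.496 ms
Cutoff frequency: fc = 1 / (2*pi*R*C).
fc = 1 / (2*pi*0.001496) = 106.39 Hz

tau = 1.496 ms, fc = 106.39 Hz


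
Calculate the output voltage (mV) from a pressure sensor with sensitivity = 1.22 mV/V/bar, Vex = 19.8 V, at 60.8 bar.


Output = sensitivity * Vex * P.
Vout = 1.22 * 19.8 * 60.8
Vout = 24.156 * 60.8
Vout = 1468.68 mV

1468.68 mV


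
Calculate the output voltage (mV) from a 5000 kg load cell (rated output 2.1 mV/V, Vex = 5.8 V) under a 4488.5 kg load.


Vout = rated_output * Vex * (load / capacity).
Vout = 2.1 * 5.8 * (4488.5 / 5000)
Vout = 2.1 * 5.8 * 0.8977
Vout = 10.934 mV

10.934 mV


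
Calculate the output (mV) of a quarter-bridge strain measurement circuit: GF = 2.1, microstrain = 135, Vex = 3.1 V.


Quarter bridge output: Vout = (GF * epsilon * Vex) / 4.
Vout = (2.1 * 135e-6 * 3.1) / 4
Vout = 0.00087885 / 4 V
Vout = 0.00021971 V = 0.2197 mV

0.2197 mV


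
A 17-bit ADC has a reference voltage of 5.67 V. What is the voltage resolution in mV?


The resolution (LSB) of an ADC is Vref / 2^n.
LSB = 5.67 / 2^17
LSB = 5.67 / 131072
LSB = 4.326e-05 V = 0.04325867 mV

0.04325867 mV


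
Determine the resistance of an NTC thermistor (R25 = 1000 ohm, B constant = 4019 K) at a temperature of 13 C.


NTC thermistor equation: Rt = R25 * exp(B * (1/T - 1/T25)).
T in Kelvin: 286.15 K, T25 = 298.15 K
1/T - 1/T25 = 1/286.15 - 1/298.15 = 0.00014065
B * (1/T - 1/T25) = 4019 * 0.00014065 = 0.5653
Rt = 1000 * exp(0.5653) = 1760.0 ohm

1760.0 ohm


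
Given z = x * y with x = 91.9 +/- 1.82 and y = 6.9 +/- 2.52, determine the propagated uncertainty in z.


For a product z = x*y, the relative uncertainty is:
uz/z = sqrt((ux/x)^2 + (uy/y)^2)
Relative uncertainties: ux/x = 1.82/91.9 = 0.019804
uy/y = 2.52/6.9 = 0.365217
z = 91.9 * 6.9 = 634.1
uz = 634.1 * sqrt(0.019804^2 + 0.365217^2) = 231.928

231.928


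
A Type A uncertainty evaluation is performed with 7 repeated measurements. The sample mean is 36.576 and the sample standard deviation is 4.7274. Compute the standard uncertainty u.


The standard uncertainty for Type A evaluation is u = s / sqrt(n).
u = 4.7274 / sqrt(7)
u = 4.7274 / 2.6458
u = 1.7868

1.7868


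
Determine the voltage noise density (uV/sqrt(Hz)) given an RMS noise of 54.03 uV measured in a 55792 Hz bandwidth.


Noise spectral density = Vrms / sqrt(BW).
NSD = 54.03 / sqrt(55792)
NSD = 54.03 / 236.2033
NSD = 0.2287 uV/sqrt(Hz)

0.2287 uV/sqrt(Hz)


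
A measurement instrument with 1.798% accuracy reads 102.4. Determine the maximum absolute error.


Absolute error = (accuracy% / 100) * reading.
Error = (1.798 / 100) * 102.4
Error = 0.01798 * 102.4
Error = 1.8412

1.8412


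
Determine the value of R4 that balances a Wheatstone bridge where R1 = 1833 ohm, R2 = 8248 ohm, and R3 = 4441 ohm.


At balance: R1*R4 = R2*R3, so R4 = R2*R3/R1.
R4 = 8248 * 4441 / 1833
R4 = 36629368 / 1833
R4 = 19983.29 ohm

19983.29 ohm


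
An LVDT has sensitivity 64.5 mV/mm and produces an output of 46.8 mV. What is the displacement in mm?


Displacement = Vout / sensitivity.
d = 46.8 / 64.5
d = 0.726 mm

0.726 mm


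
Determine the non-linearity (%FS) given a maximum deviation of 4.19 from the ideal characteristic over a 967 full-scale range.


Linearity error = (max deviation / full scale) * 100%.
Linearity = (4.19 / 967) * 100
Linearity = 0.433 %FS

0.433 %FS


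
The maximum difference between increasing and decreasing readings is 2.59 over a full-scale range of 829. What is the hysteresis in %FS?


Hysteresis = (max difference / full scale) * 100%.
H = (2.59 / 829) * 100
H = 0.312 %FS

0.312 %FS


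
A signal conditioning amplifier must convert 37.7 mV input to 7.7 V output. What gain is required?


Gain = Vout / Vin (converting to same units).
G = 7.7 V / 37.7 mV
G = 7700.0 mV / 37.7 mV
G = 204.24

204.24


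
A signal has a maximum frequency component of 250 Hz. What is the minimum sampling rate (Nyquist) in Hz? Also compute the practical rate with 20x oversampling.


By Nyquist theorem, fs_min = 2 * fmax.
fs_min = 2 * 250 = 500 Hz
Practical rate = 20 * fs_min = 20 * 500 = 10000 Hz

fs_min = 500 Hz, fs_practical = 10000 Hz


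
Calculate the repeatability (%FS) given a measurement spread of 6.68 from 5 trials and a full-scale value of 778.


Repeatability = (spread / full scale) * 100%.
R = (6.68 / 778) * 100
R = 0.859 %FS

0.859 %FS


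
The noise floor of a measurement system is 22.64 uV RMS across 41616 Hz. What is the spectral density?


Noise spectral density = Vrms / sqrt(BW).
NSD = 22.64 / sqrt(41616)
NSD = 22.64 / 204.0
NSD = 0.111 uV/sqrt(Hz)

0.111 uV/sqrt(Hz)


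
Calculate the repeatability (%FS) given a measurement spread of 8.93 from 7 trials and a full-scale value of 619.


Repeatability = (spread / full scale) * 100%.
R = (8.93 / 619) * 100
R = 1.443 %FS

1.443 %FS


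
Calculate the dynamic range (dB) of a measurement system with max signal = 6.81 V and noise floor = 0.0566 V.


Dynamic range = 20 * log10(Vmax / Vnoise).
DR = 20 * log10(6.81 / 0.0566)
DR = 20 * log10(120.32)
DR = 41.61 dB

41.61 dB


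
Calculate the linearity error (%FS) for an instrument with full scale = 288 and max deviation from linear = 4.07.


Linearity error = (max deviation / full scale) * 100%.
Linearity = (4.07 / 288) * 100
Linearity = 1.413 %FS

1.413 %FS


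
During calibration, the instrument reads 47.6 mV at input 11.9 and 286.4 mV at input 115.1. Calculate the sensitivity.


Sensitivity = (y2 - y1) / (x2 - x1).
S = (286.4 - 47.6) / (115.1 - 11.9)
S = 238.8 / 103.2
S = 2.314 mV/unit

2.314 mV/unit


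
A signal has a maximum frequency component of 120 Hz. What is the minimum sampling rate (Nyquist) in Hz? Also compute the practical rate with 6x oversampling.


By Nyquist theorem, fs_min = 2 * fmax.
fs_min = 2 * 120 = 240 Hz
Practical rate = 6 * fs_min = 6 * 240 = 1440 Hz

fs_min = 240 Hz, fs_practical = 1440 Hz


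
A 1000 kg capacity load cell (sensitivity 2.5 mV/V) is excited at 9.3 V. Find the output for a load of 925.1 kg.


Vout = rated_output * Vex * (load / capacity).
Vout = 2.5 * 9.3 * (925.1 / 1000)
Vout = 2.5 * 9.3 * 0.9251
Vout = 21.509 mV

21.509 mV


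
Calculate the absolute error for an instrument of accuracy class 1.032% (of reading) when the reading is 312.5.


Absolute error = (accuracy% / 100) * reading.
Error = (1.032 / 100) * 312.5
Error = 0.01032 * 312.5
Error = 3.225

3.225


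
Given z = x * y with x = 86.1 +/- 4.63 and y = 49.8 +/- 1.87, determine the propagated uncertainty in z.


For a product z = x*y, the relative uncertainty is:
uz/z = sqrt((ux/x)^2 + (uy/y)^2)
Relative uncertainties: ux/x = 4.63/86.1 = 0.053775
uy/y = 1.87/49.8 = 0.03755
z = 86.1 * 49.8 = 4287.8
uz = 4287.8 * sqrt(0.053775^2 + 0.03755^2) = 281.225

281.225


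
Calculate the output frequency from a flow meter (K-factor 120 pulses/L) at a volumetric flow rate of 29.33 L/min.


Frequency = K * Q / 60 (converting L/min to L/s).
f = 120 * 29.33 / 60
f = 3519.6 / 60
f = 58.66 Hz

58.66 Hz


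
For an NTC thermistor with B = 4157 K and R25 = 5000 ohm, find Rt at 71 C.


NTC thermistor equation: Rt = R25 * exp(B * (1/T - 1/T25)).
T in Kelvin: 344.15 K, T25 = 298.15 K
1/T - 1/T25 = 1/344.15 - 1/298.15 = -0.00044831
B * (1/T - 1/T25) = 4157 * -0.00044831 = -1.8636
Rt = 5000 * exp(-1.8636) = 775.6 ohm

775.6 ohm


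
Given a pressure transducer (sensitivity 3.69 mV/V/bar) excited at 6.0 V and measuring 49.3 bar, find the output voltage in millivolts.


Output = sensitivity * Vex * P.
Vout = 3.69 * 6.0 * 49.3
Vout = 22.14 * 49.3
Vout = 1091.5 mV

1091.5 mV


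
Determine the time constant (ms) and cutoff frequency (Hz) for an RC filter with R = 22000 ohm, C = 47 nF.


Time constant: tau = R * C.
tau = 22000 * 4.70e-08 = 0.001034 s
tau = 1.034 ms
Cutoff frequency: fc = 1 / (2*pi*R*C).
fc = 1 / (2*pi*0.001034) = 153.92 Hz

tau = 1.034 ms, fc = 153.92 Hz


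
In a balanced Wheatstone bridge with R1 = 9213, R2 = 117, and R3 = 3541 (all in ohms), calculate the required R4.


At balance: R1*R4 = R2*R3, so R4 = R2*R3/R1.
R4 = 117 * 3541 / 9213
R4 = 414297 / 9213
R4 = 44.97 ohm

44.97 ohm


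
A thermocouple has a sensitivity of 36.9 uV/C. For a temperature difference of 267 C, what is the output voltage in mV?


The thermocouple output V = sensitivity * dT.
V = 36.9 uV/C * 267 C
V = 9852.3 uV
V = 9.852 mV

9.852 mV


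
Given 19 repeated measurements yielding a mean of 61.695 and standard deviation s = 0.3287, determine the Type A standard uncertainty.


The standard uncertainty for Type A evaluation is u = s / sqrt(n).
u = 0.3287 / sqrt(19)
u = 0.3287 / 4.3589
u = 0.0754

0.0754


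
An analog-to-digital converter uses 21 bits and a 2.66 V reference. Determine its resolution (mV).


The resolution (LSB) of an ADC is Vref / 2^n.
LSB = 2.66 / 2^21
LSB = 2.66 / 2097152
LSB = 1.27e-06 V = 0.00126839 mV

0.00126839 mV


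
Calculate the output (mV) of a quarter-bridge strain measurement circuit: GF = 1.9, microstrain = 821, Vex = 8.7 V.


Quarter bridge output: Vout = (GF * epsilon * Vex) / 4.
Vout = (1.9 * 821e-6 * 8.7) / 4
Vout = 0.01357113 / 4 V
Vout = 0.00339278 V = 3.3928 mV

3.3928 mV


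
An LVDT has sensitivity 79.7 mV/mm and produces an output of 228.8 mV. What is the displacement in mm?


Displacement = Vout / sensitivity.
d = 228.8 / 79.7
d = 2.871 mm

2.871 mm


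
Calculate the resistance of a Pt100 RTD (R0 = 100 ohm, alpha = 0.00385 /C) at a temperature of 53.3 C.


The RTD equation: Rt = R0 * (1 + alpha * T).
Rt = 100 * (1 + 0.00385 * 53.3)
Rt = 100 * (1 + 0.205205)
Rt = 100 * 1.205205
Rt = 120.521 ohm

120.521 ohm


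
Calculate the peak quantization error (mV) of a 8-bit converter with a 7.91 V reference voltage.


The maximum quantization error is +/- LSB/2.
LSB = Vref / 2^n = 7.91 / 256 = 0.03089844 V
Max error = LSB / 2 = 0.03089844 / 2 = 0.01544922 V
Max error = 15.4492 mV

15.4492 mV


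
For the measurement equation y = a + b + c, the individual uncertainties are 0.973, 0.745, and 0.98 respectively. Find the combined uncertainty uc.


For a sum of independent quantities, uc = sqrt(u1^2 + u2^2 + u3^2).
uc = sqrt(0.973^2 + 0.745^2 + 0.98^2)
uc = sqrt(0.946729 + 0.555025 + 0.9604)
uc = 1.5691

1.5691


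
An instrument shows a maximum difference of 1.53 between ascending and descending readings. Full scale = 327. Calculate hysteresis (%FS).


Hysteresis = (max difference / full scale) * 100%.
H = (1.53 / 327) * 100
H = 0.468 %FS

0.468 %FS


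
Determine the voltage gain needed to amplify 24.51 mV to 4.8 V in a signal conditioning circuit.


Gain = Vout / Vin (converting to same units).
G = 4.8 V / 24.51 mV
G = 4800.0 mV / 24.51 mV
G = 195.84

195.84


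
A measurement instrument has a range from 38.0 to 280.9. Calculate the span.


Span = upper range - lower range.
Span = 280.9 - (38.0)
Span = 242.9

242.9


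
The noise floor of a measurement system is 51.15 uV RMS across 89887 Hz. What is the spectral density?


Noise spectral density = Vrms / sqrt(BW).
NSD = 51.15 / sqrt(89887)
NSD = 51.15 / 299.8116
NSD = 0.1706 uV/sqrt(Hz)

0.1706 uV/sqrt(Hz)


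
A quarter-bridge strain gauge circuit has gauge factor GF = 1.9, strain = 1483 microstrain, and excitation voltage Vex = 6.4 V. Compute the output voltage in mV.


Quarter bridge output: Vout = (GF * epsilon * Vex) / 4.
Vout = (1.9 * 1483e-6 * 6.4) / 4
Vout = 0.01803328 / 4 V
Vout = 0.00450832 V = 4.5083 mV

4.5083 mV


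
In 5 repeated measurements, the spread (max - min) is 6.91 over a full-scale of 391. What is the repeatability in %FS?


Repeatability = (spread / full scale) * 100%.
R = (6.91 / 391) * 100
R = 1.767 %FS

1.767 %FS


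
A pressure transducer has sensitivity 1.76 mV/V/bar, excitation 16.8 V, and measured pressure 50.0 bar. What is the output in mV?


Output = sensitivity * Vex * P.
Vout = 1.76 * 16.8 * 50.0
Vout = 29.568 * 50.0
Vout = 1478.4 mV

1478.4 mV


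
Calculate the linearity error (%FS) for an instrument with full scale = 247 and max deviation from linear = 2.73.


Linearity error = (max deviation / full scale) * 100%.
Linearity = (2.73 / 247) * 100
Linearity = 1.105 %FS

1.105 %FS


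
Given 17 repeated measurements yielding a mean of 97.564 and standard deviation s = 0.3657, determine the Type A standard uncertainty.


The standard uncertainty for Type A evaluation is u = s / sqrt(n).
u = 0.3657 / sqrt(17)
u = 0.3657 / 4.1231
u = 0.0887

0.0887


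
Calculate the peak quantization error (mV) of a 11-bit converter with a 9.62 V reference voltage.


The maximum quantization error is +/- LSB/2.
LSB = Vref / 2^n = 9.62 / 2048 = 0.00469727 V
Max error = LSB / 2 = 0.00469727 / 2 = 0.00234863 V
Max error = 2.3486 mV

2.3486 mV


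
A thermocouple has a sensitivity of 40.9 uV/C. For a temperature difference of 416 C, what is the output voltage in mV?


The thermocouple output V = sensitivity * dT.
V = 40.9 uV/C * 416 C
V = 17014.4 uV
V = 17.014 mV

17.014 mV


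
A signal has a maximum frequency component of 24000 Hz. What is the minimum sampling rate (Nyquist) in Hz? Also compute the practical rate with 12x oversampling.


By Nyquist theorem, fs_min = 2 * fmax.
fs_min = 2 * 24000 = 48000 Hz
Practical rate = 12 * fs_min = 12 * 48000 = 576000 Hz

fs_min = 48000 Hz, fs_practical = 576000 Hz


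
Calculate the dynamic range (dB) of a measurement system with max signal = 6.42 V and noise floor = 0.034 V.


Dynamic range = 20 * log10(Vmax / Vnoise).
DR = 20 * log10(6.42 / 0.034)
DR = 20 * log10(188.82)
DR = 45.52 dB

45.52 dB


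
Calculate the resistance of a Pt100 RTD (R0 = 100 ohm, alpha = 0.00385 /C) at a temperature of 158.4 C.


The RTD equation: Rt = R0 * (1 + alpha * T).
Rt = 100 * (1 + 0.00385 * 158.4)
Rt = 100 * (1 + 0.60984)
Rt = 100 * 1.60984
Rt = 160.984 ohm

160.984 ohm


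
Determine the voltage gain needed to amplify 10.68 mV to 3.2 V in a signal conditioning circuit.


Gain = Vout / Vin (converting to same units).
G = 3.2 V / 10.68 mV
G = 3200.0 mV / 10.68 mV
G = 299.63

299.63


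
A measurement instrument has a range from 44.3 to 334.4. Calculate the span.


Span = upper range - lower range.
Span = 334.4 - (44.3)
Span = 290.1

290.1


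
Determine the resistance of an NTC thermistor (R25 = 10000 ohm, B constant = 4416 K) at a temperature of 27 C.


NTC thermistor equation: Rt = R25 * exp(B * (1/T - 1/T25)).
T in Kelvin: 300.15 K, T25 = 298.15 K
1/T - 1/T25 = 1/300.15 - 1/298.15 = -2.235e-05
B * (1/T - 1/T25) = 4416 * -2.235e-05 = -0.0987
Rt = 10000 * exp(-0.0987) = 9060.2 ohm

9060.2 ohm


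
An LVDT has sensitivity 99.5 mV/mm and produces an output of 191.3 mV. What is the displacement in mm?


Displacement = Vout / sensitivity.
d = 191.3 / 99.5
d = 1.923 mm

1.923 mm


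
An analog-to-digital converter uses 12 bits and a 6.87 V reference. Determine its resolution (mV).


The resolution (LSB) of an ADC is Vref / 2^n.
LSB = 6.87 / 2^12
LSB = 6.87 / 4096
LSB = 0.00167725 V = 1.67724609 mV

1.67724609 mV


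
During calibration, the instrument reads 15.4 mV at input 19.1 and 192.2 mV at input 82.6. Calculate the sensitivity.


Sensitivity = (y2 - y1) / (x2 - x1).
S = (192.2 - 15.4) / (82.6 - 19.1)
S = 176.8 / 63.5
S = 2.7843 mV/unit

2.7843 mV/unit


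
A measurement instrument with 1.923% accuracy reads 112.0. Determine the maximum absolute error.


Absolute error = (accuracy% / 100) * reading.
Error = (1.923 / 100) * 112.0
Error = 0.01923 * 112.0
Error = 2.1538

2.1538


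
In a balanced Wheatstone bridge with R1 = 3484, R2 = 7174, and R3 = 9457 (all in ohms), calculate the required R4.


At balance: R1*R4 = R2*R3, so R4 = R2*R3/R1.
R4 = 7174 * 9457 / 3484
R4 = 67844518 / 3484
R4 = 19473.17 ohm

19473.17 ohm


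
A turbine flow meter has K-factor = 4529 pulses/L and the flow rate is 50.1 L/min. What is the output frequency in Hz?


Frequency = K * Q / 60 (converting L/min to L/s).
f = 4529 * 50.1 / 60
f = 226902.9 / 60
f = 3781.71 Hz

3781.71 Hz


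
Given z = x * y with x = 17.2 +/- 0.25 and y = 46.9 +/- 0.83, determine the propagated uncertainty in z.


For a product z = x*y, the relative uncertainty is:
uz/z = sqrt((ux/x)^2 + (uy/y)^2)
Relative uncertainties: ux/x = 0.25/17.2 = 0.014535
uy/y = 0.83/46.9 = 0.017697
z = 17.2 * 46.9 = 806.7
uz = 806.7 * sqrt(0.014535^2 + 0.017697^2) = 18.474

18.474


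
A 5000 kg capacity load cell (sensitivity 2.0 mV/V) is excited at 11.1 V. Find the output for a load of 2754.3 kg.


Vout = rated_output * Vex * (load / capacity).
Vout = 2.0 * 11.1 * (2754.3 / 5000)
Vout = 2.0 * 11.1 * 0.55086
Vout = 12.229 mV

12.229 mV


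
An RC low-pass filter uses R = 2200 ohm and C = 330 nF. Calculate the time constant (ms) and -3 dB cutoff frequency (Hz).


Time constant: tau = R * C.
tau = 2200 * 3.30e-07 = 0.000726 s
tau = 0.726 ms
Cutoff frequency: fc = 1 / (2*pi*R*C).
fc = 1 / (2*pi*0.000726) = 219.22 Hz

tau = 0.726 ms, fc = 219.22 Hz


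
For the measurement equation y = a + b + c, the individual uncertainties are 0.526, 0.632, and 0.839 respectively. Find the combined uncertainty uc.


For a sum of independent quantities, uc = sqrt(u1^2 + u2^2 + u3^2).
uc = sqrt(0.526^2 + 0.632^2 + 0.839^2)
uc = sqrt(0.276676 + 0.399424 + 0.703921)
uc = 1.1747

1.1747


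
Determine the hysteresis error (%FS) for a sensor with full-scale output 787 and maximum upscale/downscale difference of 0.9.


Hysteresis = (max difference / full scale) * 100%.
H = (0.9 / 787) * 100
H = 0.114 %FS

0.114 %FS


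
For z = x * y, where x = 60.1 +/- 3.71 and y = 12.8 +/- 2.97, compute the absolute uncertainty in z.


For a product z = x*y, the relative uncertainty is:
uz/z = sqrt((ux/x)^2 + (uy/y)^2)
Relative uncertainties: ux/x = 3.71/60.1 = 0.06173
uy/y = 2.97/12.8 = 0.232031
z = 60.1 * 12.8 = 769.3
uz = 769.3 * sqrt(0.06173^2 + 0.232031^2) = 184.706

184.706


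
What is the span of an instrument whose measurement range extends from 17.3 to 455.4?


Span = upper range - lower range.
Span = 455.4 - (17.3)
Span = 438.1

438.1


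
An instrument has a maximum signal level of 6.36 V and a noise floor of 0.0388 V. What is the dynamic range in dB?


Dynamic range = 20 * log10(Vmax / Vnoise).
DR = 20 * log10(6.36 / 0.0388)
DR = 20 * log10(163.92)
DR = 44.29 dB

44.29 dB


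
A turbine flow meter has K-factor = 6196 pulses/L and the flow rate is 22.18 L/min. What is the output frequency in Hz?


Frequency = K * Q / 60 (converting L/min to L/s).
f = 6196 * 22.18 / 60
f = 137427.28 / 60
f = 2290.45 Hz

2290.45 Hz


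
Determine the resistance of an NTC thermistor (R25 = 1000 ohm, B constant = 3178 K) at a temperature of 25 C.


NTC thermistor equation: Rt = R25 * exp(B * (1/T - 1/T25)).
T in Kelvin: 298.15 K, T25 = 298.15 K
1/T - 1/T25 = 1/298.15 - 1/298.15 = 0.0
B * (1/T - 1/T25) = 3178 * 0.0 = 0.0
Rt = 1000 * exp(0.0) = 1000.0 ohm

1000.0 ohm


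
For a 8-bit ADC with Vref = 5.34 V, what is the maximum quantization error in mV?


The maximum quantization error is +/- LSB/2.
LSB = Vref / 2^n = 5.34 / 256 = 0.02085937 V
Max error = LSB / 2 = 0.02085937 / 2 = 0.01042969 V
Max error = 10.4297 mV

10.4297 mV


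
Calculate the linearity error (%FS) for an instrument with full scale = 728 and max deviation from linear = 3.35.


Linearity error = (max deviation / full scale) * 100%.
Linearity = (3.35 / 728) * 100
Linearity = 0.46 %FS

0.46 %FS


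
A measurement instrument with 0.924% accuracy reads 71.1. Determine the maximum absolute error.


Absolute error = (accuracy% / 100) * reading.
Error = (0.924 / 100) * 71.1
Error = 0.00924 * 71.1
Error = 0.657

0.657


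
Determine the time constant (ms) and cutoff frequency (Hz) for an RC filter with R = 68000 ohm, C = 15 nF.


Time constant: tau = R * C.
tau = 68000 * 1.50e-08 = 0.00102 s
tau = 1.02 ms
Cutoff frequency: fc = 1 / (2*pi*R*C).
fc = 1 / (2*pi*0.00102) = 156.03 Hz

tau = 1.02 ms, fc = 156.03 Hz


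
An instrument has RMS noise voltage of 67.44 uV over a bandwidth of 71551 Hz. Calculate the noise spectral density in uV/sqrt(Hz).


Noise spectral density = Vrms / sqrt(BW).
NSD = 67.44 / sqrt(71551)
NSD = 67.44 / 267.4902
NSD = 0.2521 uV/sqrt(Hz)

0.2521 uV/sqrt(Hz)


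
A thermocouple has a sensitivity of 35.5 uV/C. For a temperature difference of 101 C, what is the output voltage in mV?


The thermocouple output V = sensitivity * dT.
V = 35.5 uV/C * 101 C
V = 3585.5 uV
V = 3.586 mV

3.586 mV


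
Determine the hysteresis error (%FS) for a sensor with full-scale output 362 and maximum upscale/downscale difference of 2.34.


Hysteresis = (max difference / full scale) * 100%.
H = (2.34 / 362) * 100
H = 0.646 %FS

0.646 %FS


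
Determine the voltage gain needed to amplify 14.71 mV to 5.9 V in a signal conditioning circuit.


Gain = Vout / Vin (converting to same units).
G = 5.9 V / 14.71 mV
G = 5900.0 mV / 14.71 mV
G = 401.09

401.09


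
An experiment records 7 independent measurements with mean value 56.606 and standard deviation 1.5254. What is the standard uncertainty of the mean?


The standard uncertainty for Type A evaluation is u = s / sqrt(n).
u = 1.5254 / sqrt(7)
u = 1.5254 / 2.6458
u = 0.5765

0.5765


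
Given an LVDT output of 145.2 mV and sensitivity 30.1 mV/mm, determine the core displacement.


Displacement = Vout / sensitivity.
d = 145.2 / 30.1
d = 4.824 mm

4.824 mm


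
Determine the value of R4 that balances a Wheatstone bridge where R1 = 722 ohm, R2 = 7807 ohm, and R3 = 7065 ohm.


At balance: R1*R4 = R2*R3, so R4 = R2*R3/R1.
R4 = 7807 * 7065 / 722
R4 = 55156455 / 722
R4 = 76393.98 ohm

76393.98 ohm


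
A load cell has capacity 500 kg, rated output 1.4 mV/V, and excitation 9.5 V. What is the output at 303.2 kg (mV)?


Vout = rated_output * Vex * (load / capacity).
Vout = 1.4 * 9.5 * (303.2 / 500)
Vout = 1.4 * 9.5 * 0.6064
Vout = 8.065 mV

8.065 mV


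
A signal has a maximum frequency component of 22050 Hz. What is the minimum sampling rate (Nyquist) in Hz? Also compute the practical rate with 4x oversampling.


By Nyquist theorem, fs_min = 2 * fmax.
fs_min = 2 * 22050 = 44100 Hz
Practical rate = 4 * fs_min = 4 * 44100 = 176400 Hz

fs_min = 44100 Hz, fs_practical = 176400 Hz


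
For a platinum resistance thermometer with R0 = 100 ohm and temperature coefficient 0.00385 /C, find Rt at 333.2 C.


The RTD equation: Rt = R0 * (1 + alpha * T).
Rt = 100 * (1 + 0.00385 * 333.2)
Rt = 100 * (1 + 1.28282)
Rt = 100 * 2.28282
Rt = 228.282 ohm

228.282 ohm


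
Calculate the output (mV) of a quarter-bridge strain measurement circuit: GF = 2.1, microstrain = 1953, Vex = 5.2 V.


Quarter bridge output: Vout = (GF * epsilon * Vex) / 4.
Vout = (2.1 * 1953e-6 * 5.2) / 4
Vout = 0.02132676 / 4 V
Vout = 0.00533169 V = 5.3317 mV

5.3317 mV


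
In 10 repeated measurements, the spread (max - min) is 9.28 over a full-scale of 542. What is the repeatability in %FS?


Repeatability = (spread / full scale) * 100%.
R = (9.28 / 542) * 100
R = 1.712 %FS

1.712 %FS


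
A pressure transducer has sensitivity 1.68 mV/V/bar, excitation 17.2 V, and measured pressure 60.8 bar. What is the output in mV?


Output = sensitivity * Vex * P.
Vout = 1.68 * 17.2 * 60.8
Vout = 28.896 * 60.8
Vout = 1756.88 mV

1756.88 mV


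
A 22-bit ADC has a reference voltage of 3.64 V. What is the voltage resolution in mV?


The resolution (LSB) of an ADC is Vref / 2^n.
LSB = 3.64 / 2^22
LSB = 3.64 / 4194304
LSB = 8.7e-07 V = 0.00086784 mV

0.00086784 mV


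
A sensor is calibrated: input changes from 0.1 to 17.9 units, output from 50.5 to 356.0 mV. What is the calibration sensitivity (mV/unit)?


Sensitivity = (y2 - y1) / (x2 - x1).
S = (356.0 - 50.5) / (17.9 - 0.1)
S = 305.5 / 17.8
S = 17.1629 mV/unit

17.1629 mV/unit


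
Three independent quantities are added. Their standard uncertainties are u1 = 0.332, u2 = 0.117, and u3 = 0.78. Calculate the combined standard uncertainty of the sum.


For a sum of independent quantities, uc = sqrt(u1^2 + u2^2 + u3^2).
uc = sqrt(0.332^2 + 0.117^2 + 0.78^2)
uc = sqrt(0.110224 + 0.013689 + 0.6084)
uc = 0.8558

0.8558


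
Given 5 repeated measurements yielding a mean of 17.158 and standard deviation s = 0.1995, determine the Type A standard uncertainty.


The standard uncertainty for Type A evaluation is u = s / sqrt(n).
u = 0.1995 / sqrt(5)
u = 0.1995 / 2.2361
u = 0.0892

0.0892


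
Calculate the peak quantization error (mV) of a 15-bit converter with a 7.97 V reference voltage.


The maximum quantization error is +/- LSB/2.
LSB = Vref / 2^n = 7.97 / 32768 = 0.00024323 V
Max error = LSB / 2 = 0.00024323 / 2 = 0.00012161 V
Max error = 0.1216 mV

0.1216 mV


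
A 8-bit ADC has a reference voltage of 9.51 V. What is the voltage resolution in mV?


The resolution (LSB) of an ADC is Vref / 2^n.
LSB = 9.51 / 2^8
LSB = 9.51 / 256
LSB = 0.03714844 V = 37.1484375 mV

37.1484375 mV


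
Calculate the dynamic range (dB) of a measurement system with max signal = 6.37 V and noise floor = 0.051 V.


Dynamic range = 20 * log10(Vmax / Vnoise).
DR = 20 * log10(6.37 / 0.051)
DR = 20 * log10(124.9)
DR = 41.93 dB

41.93 dB


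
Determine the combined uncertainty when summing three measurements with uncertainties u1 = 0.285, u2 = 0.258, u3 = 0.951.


For a sum of independent quantities, uc = sqrt(u1^2 + u2^2 + u3^2).
uc = sqrt(0.285^2 + 0.258^2 + 0.951^2)
uc = sqrt(0.081225 + 0.066564 + 0.904401)
uc = 1.0258

1.0258


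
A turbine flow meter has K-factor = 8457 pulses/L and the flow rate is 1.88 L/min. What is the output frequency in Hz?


Frequency = K * Q / 60 (converting L/min to L/s).
f = 8457 * 1.88 / 60
f = 15899.16 / 60
f = 264.99 Hz

264.99 Hz


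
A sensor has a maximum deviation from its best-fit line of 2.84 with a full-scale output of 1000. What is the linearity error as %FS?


Linearity error = (max deviation / full scale) * 100%.
Linearity = (2.84 / 1000) * 100
Linearity = 0.284 %FS

0.284 %FS


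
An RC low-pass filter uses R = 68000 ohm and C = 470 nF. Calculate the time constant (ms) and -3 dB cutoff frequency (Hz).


Time constant: tau = R * C.
tau = 68000 * 4.70e-07 = 0.03196 s
tau = 31.96 ms
Cutoff frequency: fc = 1 / (2*pi*R*C).
fc = 1 / (2*pi*0.03196) = 4.98 Hz

tau = 31.96 ms, fc = 4.98 Hz


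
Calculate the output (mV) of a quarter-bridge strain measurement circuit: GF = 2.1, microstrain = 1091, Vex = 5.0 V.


Quarter bridge output: Vout = (GF * epsilon * Vex) / 4.
Vout = (2.1 * 1091e-6 * 5.0) / 4
Vout = 0.0114555 / 4 V
Vout = 0.00286388 V = 2.8639 mV

2.8639 mV
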